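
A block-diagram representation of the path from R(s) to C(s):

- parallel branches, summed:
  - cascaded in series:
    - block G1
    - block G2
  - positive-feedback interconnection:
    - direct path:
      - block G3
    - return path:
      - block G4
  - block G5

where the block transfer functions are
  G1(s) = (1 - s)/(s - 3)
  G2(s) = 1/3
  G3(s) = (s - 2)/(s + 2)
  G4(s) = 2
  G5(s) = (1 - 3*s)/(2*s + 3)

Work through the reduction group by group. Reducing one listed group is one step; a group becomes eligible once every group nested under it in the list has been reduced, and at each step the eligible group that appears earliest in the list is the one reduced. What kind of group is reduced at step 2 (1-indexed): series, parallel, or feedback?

Reducing step by step:

Step 1. reduce the series chain G1, G2
Step 2. reduce the feedback loop with forward G3 and return G4
Step 3. add (G1*G2), [G3/(1-G3*G4)], G5 (parallel)
Step 2: feedback.

Answer: feedback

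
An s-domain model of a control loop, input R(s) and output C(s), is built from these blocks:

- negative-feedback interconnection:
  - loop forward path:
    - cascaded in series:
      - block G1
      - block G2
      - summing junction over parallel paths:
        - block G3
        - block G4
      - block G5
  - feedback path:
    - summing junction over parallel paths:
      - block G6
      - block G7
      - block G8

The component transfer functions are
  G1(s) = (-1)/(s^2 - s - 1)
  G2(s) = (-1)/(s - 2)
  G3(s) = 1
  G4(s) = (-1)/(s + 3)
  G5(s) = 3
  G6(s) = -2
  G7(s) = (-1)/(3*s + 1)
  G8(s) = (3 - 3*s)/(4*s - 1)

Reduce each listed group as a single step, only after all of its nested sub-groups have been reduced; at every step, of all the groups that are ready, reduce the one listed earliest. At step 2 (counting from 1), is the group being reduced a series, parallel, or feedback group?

[1] combine G3, G4 in parallel
[2] cascade G1, G2, (G3+G4), G5
[3] combine G6, G7, G8 in parallel
[4] reduce the feedback loop with forward (G1*G2*(G3+G4)*G5) and return (G6+G7+G8)
Step 2: series.

Hence the answer: series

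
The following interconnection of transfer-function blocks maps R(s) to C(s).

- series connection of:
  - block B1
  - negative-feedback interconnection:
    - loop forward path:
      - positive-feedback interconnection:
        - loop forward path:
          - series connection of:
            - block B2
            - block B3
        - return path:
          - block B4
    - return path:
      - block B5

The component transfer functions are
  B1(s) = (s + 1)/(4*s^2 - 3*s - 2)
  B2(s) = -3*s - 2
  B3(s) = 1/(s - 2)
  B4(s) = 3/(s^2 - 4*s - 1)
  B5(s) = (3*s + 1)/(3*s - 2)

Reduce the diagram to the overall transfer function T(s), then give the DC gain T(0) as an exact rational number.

The answer is -1/7.

Reasoning:
Step 1: series reduction of B2, B3: (-3*s - 2)/(s - 2)
Step 2: apply the feedback formula to (B2*B3), B4: (-3*s^3 + 10*s^2 + 11*s + 2)/(s^3 - 6*s^2 + 16*s + 8)
Step 3: close the feedback loop around [(B2*B3)/(1-(B2*B3)*B4)], B5: (9*s^4 - 36*s^3 - 13*s^2 + 16*s + 4)/(6*s^4 - 7*s^3 - 103*s^2 - 9*s + 14)
Step 4: combine B1, [[(B2*B3)/(1-(B2*B3)*B4)]/(1+[(B2*B3)/(1-(B2*B3)*B4)]*B5)] in series: (9*s^5 - 27*s^4 - 49*s^3 + 3*s^2 + 20*s + 4)/(24*s^6 - 46*s^5 - 403*s^4 + 287*s^3 + 289*s^2 - 24*s - 28)
DC gain: substitute s = 0 into T(s) from step 4: T(0) = 4/(-28) = -1/7.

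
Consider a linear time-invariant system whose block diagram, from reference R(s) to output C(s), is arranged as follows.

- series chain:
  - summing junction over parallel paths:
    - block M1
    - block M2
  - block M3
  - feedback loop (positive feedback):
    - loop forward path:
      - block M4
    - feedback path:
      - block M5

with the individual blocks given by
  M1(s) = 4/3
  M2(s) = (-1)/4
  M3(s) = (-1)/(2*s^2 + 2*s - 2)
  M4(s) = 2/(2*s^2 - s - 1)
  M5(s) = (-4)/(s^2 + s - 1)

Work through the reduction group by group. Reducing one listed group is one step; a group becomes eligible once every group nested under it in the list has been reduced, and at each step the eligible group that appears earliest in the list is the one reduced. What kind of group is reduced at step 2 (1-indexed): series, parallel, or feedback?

Reducing step by step:

1. parallel reduction of M1, M2
2. feedback reduction of M4, M5
3. cascade (M1+M2), M3, [M4/(1-M4*M5)]
So the answer for step 2 is feedback.

Answer: feedback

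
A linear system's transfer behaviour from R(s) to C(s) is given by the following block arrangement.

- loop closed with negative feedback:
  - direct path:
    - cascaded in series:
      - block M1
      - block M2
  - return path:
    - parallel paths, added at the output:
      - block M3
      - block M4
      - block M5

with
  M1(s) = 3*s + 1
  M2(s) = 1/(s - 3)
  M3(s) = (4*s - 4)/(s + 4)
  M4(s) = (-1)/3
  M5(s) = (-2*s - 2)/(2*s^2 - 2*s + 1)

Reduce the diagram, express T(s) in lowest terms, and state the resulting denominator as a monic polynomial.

Step 1: reduce the series chain M1, M2 -> (3*s + 1)/(s - 3)
Step 2: reduce the parallel group M3, M4, M5 -> (22*s^3 - 60*s^2 + 13*s - 40)/(6*s^3 + 18*s^2 - 21*s + 12)
Step 3: reduce the feedback loop with forward (M1*M2) and return (M3+M4+M5) -> (18*s^4 + 60*s^3 - 45*s^2 + 15*s + 12)/(72*s^4 - 158*s^3 - 96*s^2 - 32*s - 76)
That last expression is T(s), already simplified. Scaling its denominator by 1/72 (the reciprocal of the leading coefficient) yields the monic denominator.

Answer: s^4 - 79*s^3/36 - 4*s^2/3 - 4*s/9 - 19/18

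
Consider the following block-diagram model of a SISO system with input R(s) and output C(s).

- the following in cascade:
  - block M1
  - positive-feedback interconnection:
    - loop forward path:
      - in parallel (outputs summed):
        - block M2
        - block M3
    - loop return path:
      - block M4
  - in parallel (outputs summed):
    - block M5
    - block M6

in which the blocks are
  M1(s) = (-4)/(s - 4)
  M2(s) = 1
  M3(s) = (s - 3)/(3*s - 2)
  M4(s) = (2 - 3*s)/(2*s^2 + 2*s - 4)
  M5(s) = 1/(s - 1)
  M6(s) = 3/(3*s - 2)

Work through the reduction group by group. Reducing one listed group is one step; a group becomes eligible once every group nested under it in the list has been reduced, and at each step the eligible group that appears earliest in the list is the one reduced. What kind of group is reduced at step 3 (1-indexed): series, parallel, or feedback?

Answer: parallel

Working:
[1] reduce the parallel group M2, M3
[2] feedback reduction of (M2+M3), M4
[3] reduce the parallel group M5, M6
[4] combine M1, [(M2+M3)/(1-(M2+M3)*M4)], (M5+M6) in series
At step 3 the group reduced is parallel.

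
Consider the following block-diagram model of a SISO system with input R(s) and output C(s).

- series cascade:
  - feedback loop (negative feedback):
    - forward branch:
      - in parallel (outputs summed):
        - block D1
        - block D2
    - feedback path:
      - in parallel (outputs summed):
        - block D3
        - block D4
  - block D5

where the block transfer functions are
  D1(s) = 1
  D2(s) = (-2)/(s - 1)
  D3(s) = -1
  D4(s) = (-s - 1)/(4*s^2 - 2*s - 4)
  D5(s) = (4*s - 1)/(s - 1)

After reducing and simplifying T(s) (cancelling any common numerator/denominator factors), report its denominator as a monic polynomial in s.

[1] add D1, D2 (parallel) gives (s - 3)/(s - 1)
[2] sum the parallel branches D3, D4 gives (-4*s^2 + s + 3)/(4*s^2 - 2*s - 4)
[3] apply the feedback formula to (D1+D2), (D3+D4) gives (4*s^3 - 14*s^2 + 2*s + 12)/(7*s^2 - 2*s - 5)
[4] reduce the series chain [(D1+D2)/(1+(D1+D2)*(D3+D4))], D5 gives (16*s^4 - 60*s^3 + 22*s^2 + 46*s - 12)/(7*s^3 - 9*s^2 - 3*s + 5)
No further cancellation is possible in the step-4 result, so that is T(s). Its denominator becomes monic after dividing by the leading coefficient 7.

Final answer: s^3 - 9*s^2/7 - 3*s/7 + 5/7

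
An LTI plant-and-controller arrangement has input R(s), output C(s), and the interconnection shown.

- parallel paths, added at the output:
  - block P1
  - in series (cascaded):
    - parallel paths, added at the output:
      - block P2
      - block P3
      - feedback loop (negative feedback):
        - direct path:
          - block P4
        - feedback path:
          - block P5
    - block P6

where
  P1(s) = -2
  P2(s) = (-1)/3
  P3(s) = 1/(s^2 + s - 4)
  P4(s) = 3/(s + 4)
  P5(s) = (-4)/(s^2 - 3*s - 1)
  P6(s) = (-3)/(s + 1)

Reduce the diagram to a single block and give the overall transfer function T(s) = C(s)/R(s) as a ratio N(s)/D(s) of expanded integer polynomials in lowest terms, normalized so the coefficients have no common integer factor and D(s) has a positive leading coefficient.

Step 1 - close the feedback loop around P4, P5 -> (3*s^2 - 9*s - 3)/(s^3 + s^2 - 13*s - 16)
Step 2 - combine P2, P3, [P4/(1+P4*P5)] in parallel -> (-s^5 + 7*s^4 + s^3 - 36*s^2 + 24*s - 76)/(3*s^5 + 6*s^4 - 48*s^3 - 99*s^2 + 108*s + 192)
Step 3 - combine (P2+P3+[P4/(1+P4*P5)]), P6 in series -> (s^5 - 7*s^4 - s^3 + 36*s^2 - 24*s + 76)/(s^6 + 3*s^5 - 14*s^4 - 49*s^3 + 3*s^2 + 100*s + 64)
Step 4 - reduce the parallel group P1, ((P2+P3+[P4/(1+P4*P5)])*P6) - this is the overall T(s), already in the required normalized form

Final answer: (-2*s^6 - 5*s^5 + 21*s^4 + 97*s^3 + 30*s^2 - 224*s - 52)/(s^6 + 3*s^5 - 14*s^4 - 49*s^3 + 3*s^2 + 100*s + 64)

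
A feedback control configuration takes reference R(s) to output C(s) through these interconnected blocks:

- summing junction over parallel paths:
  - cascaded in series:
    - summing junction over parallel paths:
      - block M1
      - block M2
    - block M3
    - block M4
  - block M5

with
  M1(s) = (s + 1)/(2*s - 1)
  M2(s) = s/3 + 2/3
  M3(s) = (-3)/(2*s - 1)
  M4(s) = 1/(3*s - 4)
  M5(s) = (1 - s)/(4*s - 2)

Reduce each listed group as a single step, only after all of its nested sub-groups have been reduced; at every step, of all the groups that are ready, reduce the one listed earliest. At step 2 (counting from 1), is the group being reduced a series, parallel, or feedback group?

Answer: series

Working:
Step 1. add M1, M2 (parallel)
Step 2. reduce the series chain (M1+M2), M3, M4
Step 3. parallel reduction of ((M1+M2)*M3*M4), M5
The group at step 2 is a series group.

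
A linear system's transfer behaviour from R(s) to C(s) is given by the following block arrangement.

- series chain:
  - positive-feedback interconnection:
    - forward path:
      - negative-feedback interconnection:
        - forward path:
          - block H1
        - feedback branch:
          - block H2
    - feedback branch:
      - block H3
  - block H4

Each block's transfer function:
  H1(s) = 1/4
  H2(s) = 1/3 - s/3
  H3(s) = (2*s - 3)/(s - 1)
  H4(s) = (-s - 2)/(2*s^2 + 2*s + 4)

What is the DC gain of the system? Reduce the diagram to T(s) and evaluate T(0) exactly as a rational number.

[1] collapse the loop (H1 forward, H2 return) = (-3)/(s - 13)
[2] reduce the feedback loop with forward [H1/(1+H1*H2)] and return H3 = (3 - 3*s)/(s^2 - 8*s + 4)
[3] series reduction of [[H1/(1+H1*H2)]/(1-[H1/(1+H1*H2)]*H3)], H4 = (3*s^2 + 3*s - 6)/(2*s^4 - 14*s^3 - 4*s^2 - 24*s + 16)
DC gain: substitute s = 0 into T(s) from step 3: T(0) = -6/16 = -3/8.

Answer: -3/8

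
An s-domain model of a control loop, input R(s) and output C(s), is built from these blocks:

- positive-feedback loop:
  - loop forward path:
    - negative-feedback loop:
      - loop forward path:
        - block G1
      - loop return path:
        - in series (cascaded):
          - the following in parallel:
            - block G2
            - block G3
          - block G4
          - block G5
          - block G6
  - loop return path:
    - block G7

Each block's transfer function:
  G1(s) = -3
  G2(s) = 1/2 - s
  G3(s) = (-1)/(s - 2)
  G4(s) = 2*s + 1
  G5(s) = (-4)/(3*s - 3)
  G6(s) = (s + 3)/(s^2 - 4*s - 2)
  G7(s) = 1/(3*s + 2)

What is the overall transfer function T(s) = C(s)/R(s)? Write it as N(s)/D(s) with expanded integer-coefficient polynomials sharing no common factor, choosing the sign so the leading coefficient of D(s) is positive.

[1] reduce the parallel group G2, G3: (-2*s^2 + 5*s - 4)/(2*s - 4)
[2] combine (G2+G3), G4, G5, G6 in series: (8*s^4 + 8*s^3 - 42*s^2 + 26*s + 24)/(3*s^4 - 21*s^3 + 36*s^2 - 6*s - 12)
[3] reduce the feedback loop with forward G1 and return ((G2+G3)*G4*G5*G6): (3*s^4 - 21*s^3 + 36*s^2 - 6*s - 12)/(7*s^4 + 15*s^3 - 54*s^2 + 28*s + 28)
[4] apply the feedback formula to [G1/(1+G1*((G2+G3)*G4*G5*G6))], G7; the result is T(s) itself (integer coefficients, no common factor, positive leading denominator coefficient)

Answer: (9*s^5 - 57*s^4 + 66*s^3 + 54*s^2 - 48*s - 24)/(21*s^5 + 56*s^4 - 111*s^3 - 60*s^2 + 146*s + 68)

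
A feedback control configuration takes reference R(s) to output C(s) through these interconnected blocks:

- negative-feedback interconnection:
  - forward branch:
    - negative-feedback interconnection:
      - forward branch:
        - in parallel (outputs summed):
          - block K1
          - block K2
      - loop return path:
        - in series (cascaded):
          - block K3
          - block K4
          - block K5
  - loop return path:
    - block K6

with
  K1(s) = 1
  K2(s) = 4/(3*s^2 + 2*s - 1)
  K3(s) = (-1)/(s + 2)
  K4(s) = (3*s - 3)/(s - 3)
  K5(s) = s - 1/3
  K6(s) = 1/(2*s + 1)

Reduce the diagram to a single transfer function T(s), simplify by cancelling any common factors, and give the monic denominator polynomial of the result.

Step 1: sum the parallel branches K1, K2 -> (3*s^2 + 2*s + 3)/(3*s^2 + 2*s - 1)
Step 2: series reduction of K3, K4, K5 -> (-3*s^2 + 4*s - 1)/(s^2 - s - 6)
Step 3: apply the feedback formula to (K1+K2), (K3*K4*K5) -> (-3*s^4 + s^3 + 17*s^2 + 15*s + 18)/(6*s^4 - 5*s^3 + 25*s^2 + s - 3)
Step 4: reduce the feedback loop with forward [(K1+K2)/(1+(K1+K2)*(K3*K4*K5))] and return K6 -> (-6*s^5 - s^4 + 35*s^3 + 47*s^2 + 51*s + 18)/(12*s^5 - 7*s^4 + 46*s^3 + 44*s^2 + 10*s + 15)
That last expression is T(s), already simplified. Scaling its denominator by 1/12 (the reciprocal of the leading coefficient) yields the monic denominator.

Answer: s^5 - 7*s^4/12 + 23*s^3/6 + 11*s^2/3 + 5*s/6 + 5/4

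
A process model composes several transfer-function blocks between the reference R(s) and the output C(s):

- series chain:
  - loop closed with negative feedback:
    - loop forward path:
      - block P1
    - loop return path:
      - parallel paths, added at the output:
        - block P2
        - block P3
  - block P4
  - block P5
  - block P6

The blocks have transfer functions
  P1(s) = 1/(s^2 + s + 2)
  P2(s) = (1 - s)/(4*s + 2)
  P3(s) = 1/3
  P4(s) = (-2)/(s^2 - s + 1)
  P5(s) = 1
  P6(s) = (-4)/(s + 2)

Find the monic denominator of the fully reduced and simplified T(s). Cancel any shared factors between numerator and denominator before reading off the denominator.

[1] reduce the parallel group P2, P3: (s + 5)/(12*s + 6)
[2] collapse the loop (P1 forward, (P2+P3) return): (12*s + 6)/(12*s^3 + 18*s^2 + 31*s + 17)
[3] cascade [P1/(1+P1*(P2+P3))], P4, P5, P6: (96*s + 48)/(12*s^6 + 30*s^5 + 37*s^4 + 54*s^3 + 22*s^2 + 45*s + 34)
That last expression is T(s), already simplified. Scaling its denominator by 1/12 (the reciprocal of the leading coefficient) yields the monic denominator.

Therefore the answer is s^6 + 5*s^5/2 + 37*s^4/12 + 9*s^3/2 + 11*s^2/6 + 15*s/4 + 17/6.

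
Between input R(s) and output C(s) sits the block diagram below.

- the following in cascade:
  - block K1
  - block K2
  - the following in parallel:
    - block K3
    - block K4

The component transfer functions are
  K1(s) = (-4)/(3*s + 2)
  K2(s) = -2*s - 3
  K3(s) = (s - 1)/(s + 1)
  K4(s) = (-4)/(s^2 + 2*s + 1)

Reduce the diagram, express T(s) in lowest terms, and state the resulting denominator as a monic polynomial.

The answer is s^3 + 8*s^2/3 + 7*s/3 + 2/3.

Reasoning:
1. add K3, K4 (parallel) = (s^2 - 5)/(s^2 + 2*s + 1)
2. series reduction of K1, K2, (K3+K4) = (8*s^3 + 12*s^2 - 40*s - 60)/(3*s^3 + 8*s^2 + 7*s + 2)
The result of step 2 is T(s) in lowest terms. Its denominator has leading coefficient 3; dividing the denominator through by 3 makes it monic.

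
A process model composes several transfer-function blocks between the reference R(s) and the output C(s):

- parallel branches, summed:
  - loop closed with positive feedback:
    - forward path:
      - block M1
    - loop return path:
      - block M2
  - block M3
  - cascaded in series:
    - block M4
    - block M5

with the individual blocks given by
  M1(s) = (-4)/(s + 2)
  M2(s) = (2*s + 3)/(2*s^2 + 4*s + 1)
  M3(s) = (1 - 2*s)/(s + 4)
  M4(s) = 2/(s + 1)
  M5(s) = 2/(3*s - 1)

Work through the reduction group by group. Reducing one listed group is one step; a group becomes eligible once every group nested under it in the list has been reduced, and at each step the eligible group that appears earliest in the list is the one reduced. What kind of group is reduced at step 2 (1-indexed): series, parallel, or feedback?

Answer: series

Working:
Step 1 - apply the feedback formula to M1, M2
Step 2 - combine M4, M5 in series
Step 3 - reduce the parallel group [M1/(1-M1*M2)], M3, (M4*M5)
The group at step 2 is a series group.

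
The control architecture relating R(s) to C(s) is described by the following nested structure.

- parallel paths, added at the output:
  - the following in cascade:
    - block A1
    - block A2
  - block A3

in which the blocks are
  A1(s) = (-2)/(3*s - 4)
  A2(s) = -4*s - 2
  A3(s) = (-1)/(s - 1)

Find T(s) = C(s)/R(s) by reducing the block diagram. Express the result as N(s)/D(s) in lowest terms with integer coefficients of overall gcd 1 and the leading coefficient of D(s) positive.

First reduce the diagram to T(s).

Step 1: series reduction of A1, A2 = (8*s + 4)/(3*s - 4)
Step 2: parallel reduction of (A1*A2), A3, which is the overall transfer function T(s) = C(s)/R(s) in lowest terms

Answer: (8*s^2 - 7*s)/(3*s^2 - 7*s + 4)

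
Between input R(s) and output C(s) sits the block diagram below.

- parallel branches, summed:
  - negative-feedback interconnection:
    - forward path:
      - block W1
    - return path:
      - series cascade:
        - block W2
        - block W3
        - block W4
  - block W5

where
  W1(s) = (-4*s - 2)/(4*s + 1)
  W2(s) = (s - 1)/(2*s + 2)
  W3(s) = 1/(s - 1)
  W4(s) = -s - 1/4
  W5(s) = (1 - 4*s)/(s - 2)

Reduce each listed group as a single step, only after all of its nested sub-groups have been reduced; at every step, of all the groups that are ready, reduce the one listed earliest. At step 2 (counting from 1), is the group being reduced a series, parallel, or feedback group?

The answer is feedback.

Reasoning:
[1] multiply W2, W3, W4 (series)
[2] apply the feedback formula to W1, (W2*W3*W4)
[3] add [W1/(1+W1*(W2*W3*W4))], W5 (parallel)
So the answer for step 2 is feedback.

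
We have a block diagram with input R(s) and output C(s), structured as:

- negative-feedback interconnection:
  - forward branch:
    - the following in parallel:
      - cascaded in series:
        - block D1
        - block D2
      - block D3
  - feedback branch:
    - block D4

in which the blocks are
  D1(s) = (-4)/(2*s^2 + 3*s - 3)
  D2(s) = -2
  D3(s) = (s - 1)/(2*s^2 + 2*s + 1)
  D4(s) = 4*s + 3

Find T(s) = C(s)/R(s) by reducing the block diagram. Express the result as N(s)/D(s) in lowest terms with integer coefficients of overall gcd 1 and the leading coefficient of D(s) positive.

The answer is (2*s^3 + 17*s^2 + 10*s + 11)/(12*s^4 + 84*s^3 + 93*s^2 + 71*s + 30).

Reasoning:
Step 1 - series reduction of D1, D2 = 8/(2*s^2 + 3*s - 3)
Step 2 - sum the parallel branches (D1*D2), D3 = (2*s^3 + 17*s^2 + 10*s + 11)/(4*s^4 + 10*s^3 + 2*s^2 - 3*s - 3)
Step 3 - feedback reduction of ((D1*D2)+D3), D4; the result is T(s) itself (integer coefficients, no common factor, positive leading denominator coefficient)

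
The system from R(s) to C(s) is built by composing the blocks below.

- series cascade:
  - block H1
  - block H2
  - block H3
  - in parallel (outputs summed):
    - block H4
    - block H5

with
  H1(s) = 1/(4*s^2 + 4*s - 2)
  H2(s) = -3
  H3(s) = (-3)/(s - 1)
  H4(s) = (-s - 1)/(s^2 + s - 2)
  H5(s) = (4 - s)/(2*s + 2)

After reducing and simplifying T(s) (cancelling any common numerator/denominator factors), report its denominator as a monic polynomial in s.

Step 1 - add H4, H5 (parallel) gives (-s^3 + s^2 + 2*s - 10)/(2*s^3 + 4*s^2 - 2*s - 4)
Step 2 - reduce the series chain H1, H2, H3, (H4+H5) gives (-9*s^3 + 9*s^2 + 18*s - 90)/(8*s^6 + 16*s^5 - 20*s^4 - 36*s^3 + 20*s^2 + 20*s - 8)
Step 2 gives the fully reduced T(s), with no common factor left to cancel. The denominator's leading coefficient is 8, so divide each of its coefficients by 8 to get the monic form.

Therefore the answer is s^6 + 2*s^5 - 5*s^4/2 - 9*s^3/2 + 5*s^2/2 + 5*s/2 - 1.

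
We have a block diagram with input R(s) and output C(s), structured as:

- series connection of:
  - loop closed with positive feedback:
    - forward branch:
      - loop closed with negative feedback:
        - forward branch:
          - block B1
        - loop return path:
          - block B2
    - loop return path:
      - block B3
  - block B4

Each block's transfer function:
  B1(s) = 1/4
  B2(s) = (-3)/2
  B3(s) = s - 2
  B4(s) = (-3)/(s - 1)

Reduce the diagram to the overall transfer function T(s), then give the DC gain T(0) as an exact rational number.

First reduce the diagram to T(s).

1. close the feedback loop around B1, B2; result 2/5
2. feedback reduction of [B1/(1+B1*B2)], B3; result (-2)/(2*s - 9)
3. reduce the series chain [[B1/(1+B1*B2)]/(1-[B1/(1+B1*B2)]*B3)], B4; result 6/(2*s^2 - 11*s + 9)
Evaluating the step-3 result (the overall T(s)) at s = 0 gives T(0) = 6/9 = 2/3.

Answer: 2/3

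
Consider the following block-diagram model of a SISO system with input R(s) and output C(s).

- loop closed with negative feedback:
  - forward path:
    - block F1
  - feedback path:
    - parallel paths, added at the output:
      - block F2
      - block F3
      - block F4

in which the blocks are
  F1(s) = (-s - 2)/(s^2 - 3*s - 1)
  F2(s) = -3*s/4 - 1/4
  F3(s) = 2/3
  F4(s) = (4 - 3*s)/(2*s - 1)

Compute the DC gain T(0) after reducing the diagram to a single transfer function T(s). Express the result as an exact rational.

(1) reduce the parallel group F2, F3, F4 -> (-18*s^2 - 17*s + 43)/(24*s - 12)
(2) apply the feedback formula to F1, (F2+F3+F4) -> (-24*s^2 - 36*s + 24)/(42*s^3 - 31*s^2 + 3*s - 74)
DC gain: substitute s = 0 into T(s) from step 2: T(0) = 24/(-74) = -12/37.

Hence the answer: -12/37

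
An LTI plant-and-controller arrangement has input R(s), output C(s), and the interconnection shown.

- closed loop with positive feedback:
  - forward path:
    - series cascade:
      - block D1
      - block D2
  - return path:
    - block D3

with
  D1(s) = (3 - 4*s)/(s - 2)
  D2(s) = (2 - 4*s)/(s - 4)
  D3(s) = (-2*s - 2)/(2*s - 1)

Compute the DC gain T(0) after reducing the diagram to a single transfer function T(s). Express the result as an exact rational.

First reduce the diagram to T(s).

1. reduce the series chain D1, D2; result (16*s^2 - 20*s + 6)/(s^2 - 6*s + 8)
2. close the feedback loop around (D1*D2), D3; result (16*s^2 - 20*s + 6)/(17*s^2 - 2*s - 4)
The step-2 result is T(s). Setting s = 0: T(0) = 6/(-4) = -3/2.

Answer: -3/2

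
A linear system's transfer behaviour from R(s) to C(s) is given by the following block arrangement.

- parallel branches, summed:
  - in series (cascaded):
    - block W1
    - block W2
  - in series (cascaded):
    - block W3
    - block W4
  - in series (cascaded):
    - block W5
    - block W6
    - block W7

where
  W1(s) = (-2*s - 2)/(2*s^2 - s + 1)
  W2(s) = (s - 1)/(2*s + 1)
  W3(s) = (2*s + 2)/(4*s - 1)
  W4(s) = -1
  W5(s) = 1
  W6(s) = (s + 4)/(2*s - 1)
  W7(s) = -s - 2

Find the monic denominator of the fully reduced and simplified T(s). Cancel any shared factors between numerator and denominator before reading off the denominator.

Reducing step by step:

(1) reduce the series chain W1, W2 gives (2 - 2*s^2)/(4*s^3 + s + 1)
(2) combine W3, W4 in series gives (-2*s - 2)/(4*s - 1)
(3) series reduction of W5, W6, W7 gives (-s^2 - 6*s - 8)/(2*s - 1)
(4) parallel reduction of (W1*W2), (W3*W4), (W5*W6*W7) gives (-16*s^6 - 108*s^5 - 132*s^4 + 21*s^3 - 41*s^2 - 30*s + 12)/(32*s^5 - 24*s^4 + 12*s^3 + 2*s^2 - 5*s + 1)
No further cancellation is possible in the step-4 result, so that is T(s). Its denominator becomes monic after dividing by the leading coefficient 32.

Answer: s^5 - 3*s^4/4 + 3*s^3/8 + s^2/16 - 5*s/32 + 1/32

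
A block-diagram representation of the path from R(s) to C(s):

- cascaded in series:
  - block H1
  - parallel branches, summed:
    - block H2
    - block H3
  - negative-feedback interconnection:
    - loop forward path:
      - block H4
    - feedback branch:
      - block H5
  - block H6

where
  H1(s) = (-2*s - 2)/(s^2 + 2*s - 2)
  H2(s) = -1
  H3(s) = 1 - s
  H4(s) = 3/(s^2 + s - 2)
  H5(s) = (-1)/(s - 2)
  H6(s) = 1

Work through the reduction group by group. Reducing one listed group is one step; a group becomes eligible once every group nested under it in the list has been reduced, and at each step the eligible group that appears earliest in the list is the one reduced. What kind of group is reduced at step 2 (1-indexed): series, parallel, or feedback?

1. add H2, H3 (parallel)
2. apply the feedback formula to H4, H5
3. cascade H1, (H2+H3), [H4/(1+H4*H5)], H6
Step 2: feedback.

Therefore the answer is feedback.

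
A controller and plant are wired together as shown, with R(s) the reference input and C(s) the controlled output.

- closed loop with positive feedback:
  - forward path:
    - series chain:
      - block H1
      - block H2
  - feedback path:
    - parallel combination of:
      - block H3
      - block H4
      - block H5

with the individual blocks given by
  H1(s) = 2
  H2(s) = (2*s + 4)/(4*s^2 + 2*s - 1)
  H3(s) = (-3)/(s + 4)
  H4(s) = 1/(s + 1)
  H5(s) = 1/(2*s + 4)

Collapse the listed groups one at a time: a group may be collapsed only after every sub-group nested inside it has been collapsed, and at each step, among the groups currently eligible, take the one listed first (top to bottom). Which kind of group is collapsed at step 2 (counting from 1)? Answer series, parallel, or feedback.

The answer is parallel.

Reasoning:
Step 1. combine H1, H2 in series
Step 2. parallel reduction of H3, H4, H5
Step 3. apply the feedback formula to (H1*H2), (H3+H4+H5)
Step 2 collapses a parallel group.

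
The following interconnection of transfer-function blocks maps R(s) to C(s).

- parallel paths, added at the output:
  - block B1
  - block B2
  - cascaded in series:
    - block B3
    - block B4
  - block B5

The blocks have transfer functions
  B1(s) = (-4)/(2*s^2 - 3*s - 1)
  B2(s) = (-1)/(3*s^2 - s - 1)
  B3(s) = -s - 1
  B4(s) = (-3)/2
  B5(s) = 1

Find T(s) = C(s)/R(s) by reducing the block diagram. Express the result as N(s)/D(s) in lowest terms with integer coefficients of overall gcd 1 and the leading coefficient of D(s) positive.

Step 1 - multiply B3, B4 (series); result 3*s/2 + 3/2
Step 2 - combine B1, B2, (B3*B4), B5 in parallel, giving the overall T(s)

Therefore the answer is (18*s^5 - 3*s^4 - 61*s^3 - 26*s^2 + 37*s + 15)/(12*s^4 - 22*s^3 - 4*s^2 + 8*s + 2).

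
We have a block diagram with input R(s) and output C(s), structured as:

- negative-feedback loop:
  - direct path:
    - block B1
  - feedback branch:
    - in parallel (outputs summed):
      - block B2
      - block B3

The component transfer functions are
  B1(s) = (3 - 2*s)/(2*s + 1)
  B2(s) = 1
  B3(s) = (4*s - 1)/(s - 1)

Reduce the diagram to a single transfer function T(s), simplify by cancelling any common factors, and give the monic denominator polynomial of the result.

First reduce the diagram to T(s).

[1] parallel reduction of B2, B3: (5*s - 2)/(s - 1)
[2] close the feedback loop around B1, (B2+B3): (2*s^2 - 5*s + 3)/(8*s^2 - 18*s + 7)
Step 2 gives the fully reduced T(s), with no common factor left to cancel. The denominator's leading coefficient is 8, so divide each of its coefficients by 8 to get the monic form.

Answer: s^2 - 9*s/4 + 7/8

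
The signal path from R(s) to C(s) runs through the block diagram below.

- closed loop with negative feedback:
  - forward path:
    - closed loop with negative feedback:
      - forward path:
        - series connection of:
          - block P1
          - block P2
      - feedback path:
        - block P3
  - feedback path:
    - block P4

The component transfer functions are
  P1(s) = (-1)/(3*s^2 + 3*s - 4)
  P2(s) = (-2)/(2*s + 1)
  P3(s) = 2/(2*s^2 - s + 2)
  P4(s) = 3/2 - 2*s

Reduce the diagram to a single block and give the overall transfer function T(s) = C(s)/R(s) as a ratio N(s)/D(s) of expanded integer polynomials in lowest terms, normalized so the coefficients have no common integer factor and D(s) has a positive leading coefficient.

[1] multiply P1, P2 (series) = 2/(6*s^3 + 9*s^2 - 5*s - 4)
[2] collapse the loop ((P1*P2) forward, P3 return) = (4*s^2 - 2*s + 4)/(12*s^5 + 12*s^4 - 7*s^3 + 15*s^2 - 6*s - 4)
[3] apply the feedback formula to [(P1*P2)/(1+(P1*P2)*P3)], P4, which is the overall transfer function T(s) = C(s)/R(s) in lowest terms

Hence the answer: (4*s^2 - 2*s + 4)/(12*s^5 + 12*s^4 - 15*s^3 + 25*s^2 - 17*s + 2)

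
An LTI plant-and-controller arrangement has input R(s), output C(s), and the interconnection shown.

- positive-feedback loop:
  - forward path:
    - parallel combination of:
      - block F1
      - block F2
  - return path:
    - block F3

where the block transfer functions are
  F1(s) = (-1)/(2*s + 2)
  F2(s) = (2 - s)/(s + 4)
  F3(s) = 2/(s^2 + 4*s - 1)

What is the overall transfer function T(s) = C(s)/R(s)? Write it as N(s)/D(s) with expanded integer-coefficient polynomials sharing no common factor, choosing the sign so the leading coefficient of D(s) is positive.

1. parallel reduction of F1, F2 = (-2*s^2 + s)/(2*s^2 + 10*s + 8)
2. close the feedback loop around (F1+F2), F3: this yields T(s), and no further normalization is needed

Hence the answer: (-2*s^4 - 7*s^3 + 6*s^2 - s)/(2*s^4 + 18*s^3 + 50*s^2 + 20*s - 8)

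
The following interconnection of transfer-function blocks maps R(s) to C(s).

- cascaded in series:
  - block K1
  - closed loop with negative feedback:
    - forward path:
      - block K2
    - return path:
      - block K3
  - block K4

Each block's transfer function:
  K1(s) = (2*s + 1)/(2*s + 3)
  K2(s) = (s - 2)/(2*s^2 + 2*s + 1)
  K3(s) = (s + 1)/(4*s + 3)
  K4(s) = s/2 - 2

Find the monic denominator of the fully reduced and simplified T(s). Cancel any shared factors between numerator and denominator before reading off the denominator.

Reducing step by step:

1. close the feedback loop around K2, K3; result (4*s^2 - 5*s - 6)/(8*s^3 + 15*s^2 + 9*s + 1)
2. series reduction of K1, [K2/(1+K2*K3)], K4; result (8*s^4 - 38*s^3 + 7*s^2 + 62*s + 24)/(32*s^4 + 108*s^3 + 126*s^2 + 58*s + 6)
T(s) is the step-2 result (common factors already cancelled). Leading coefficient of the denominator: 32. Divide through by 32 for the monic polynomial.

Answer: s^4 + 27*s^3/8 + 63*s^2/16 + 29*s/16 + 3/16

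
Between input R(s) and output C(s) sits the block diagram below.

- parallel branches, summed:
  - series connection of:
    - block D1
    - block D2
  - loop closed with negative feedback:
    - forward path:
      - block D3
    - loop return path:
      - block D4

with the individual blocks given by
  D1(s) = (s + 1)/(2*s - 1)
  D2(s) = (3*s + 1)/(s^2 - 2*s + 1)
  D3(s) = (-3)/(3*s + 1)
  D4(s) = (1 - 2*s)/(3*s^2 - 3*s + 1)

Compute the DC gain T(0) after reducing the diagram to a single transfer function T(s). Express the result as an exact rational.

Step 1: cascade D1, D2, giving (3*s^2 + 4*s + 1)/(2*s^3 - 5*s^2 + 4*s - 1)
Step 2: close the feedback loop around D3, D4, giving (-9*s^2 + 9*s - 3)/(9*s^3 - 6*s^2 + 6*s - 2)
Step 3: combine (D1*D2), [D3/(1+D3*D4)] in parallel, giving (9*s^5 + 81*s^4 - 84*s^3 + 72*s^2 - 23*s + 1)/(18*s^6 - 57*s^5 + 78*s^4 - 67*s^3 + 40*s^2 - 14*s + 2)
That last expression is T(s); at s = 0 only the constant terms survive, so T(0) = 1/2.

Therefore the answer is 1/2.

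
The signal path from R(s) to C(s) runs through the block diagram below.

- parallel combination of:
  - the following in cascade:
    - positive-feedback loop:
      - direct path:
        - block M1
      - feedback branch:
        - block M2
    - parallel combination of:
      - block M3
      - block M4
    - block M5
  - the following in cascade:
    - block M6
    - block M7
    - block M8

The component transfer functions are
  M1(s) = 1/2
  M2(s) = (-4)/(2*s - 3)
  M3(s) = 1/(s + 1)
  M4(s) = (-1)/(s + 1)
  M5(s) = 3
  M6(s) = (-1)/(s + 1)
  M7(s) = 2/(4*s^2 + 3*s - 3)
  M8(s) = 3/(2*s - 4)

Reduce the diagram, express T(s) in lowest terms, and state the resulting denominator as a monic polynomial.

The answer is s^4 - s^3/4 - 7*s^2/2 - 3*s/4 + 3/2.

Reasoning:
Step 1 - apply the feedback formula to M1, M2 = (2*s - 3)/(4*s - 2)
Step 2 - sum the parallel branches M3, M4 = 0
Step 3 - reduce the series chain [M1/(1-M1*M2)], (M3+M4), M5 = 0
Step 4 - multiply M6, M7, M8 (series) = (-3)/(4*s^4 - s^3 - 14*s^2 - 3*s + 6)
Step 5 - add ([M1/(1-M1*M2)]*(M3+M4)*M5), (M6*M7*M8) (parallel) = (-3)/(4*s^4 - s^3 - 14*s^2 - 3*s + 6)
That last expression is T(s), already simplified. Scaling its denominator by 1/4 (the reciprocal of the leading coefficient) yields the monic denominator.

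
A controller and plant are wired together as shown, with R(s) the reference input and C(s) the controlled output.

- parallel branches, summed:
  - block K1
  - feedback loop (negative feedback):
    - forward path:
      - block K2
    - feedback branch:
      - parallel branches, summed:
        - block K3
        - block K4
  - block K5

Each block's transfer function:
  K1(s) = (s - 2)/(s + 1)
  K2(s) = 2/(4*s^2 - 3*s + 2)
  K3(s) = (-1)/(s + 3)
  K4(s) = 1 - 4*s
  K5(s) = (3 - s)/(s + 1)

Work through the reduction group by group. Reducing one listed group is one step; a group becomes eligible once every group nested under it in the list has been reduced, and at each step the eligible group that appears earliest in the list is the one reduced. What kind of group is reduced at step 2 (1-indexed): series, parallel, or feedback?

Step 1 - parallel reduction of K3, K4
Step 2 - reduce the feedback loop with forward K2 and return (K3+K4)
Step 3 - sum the parallel branches K1, [K2/(1+K2*(K3+K4))], K5
So the answer for step 2 is feedback.

Therefore the answer is feedback.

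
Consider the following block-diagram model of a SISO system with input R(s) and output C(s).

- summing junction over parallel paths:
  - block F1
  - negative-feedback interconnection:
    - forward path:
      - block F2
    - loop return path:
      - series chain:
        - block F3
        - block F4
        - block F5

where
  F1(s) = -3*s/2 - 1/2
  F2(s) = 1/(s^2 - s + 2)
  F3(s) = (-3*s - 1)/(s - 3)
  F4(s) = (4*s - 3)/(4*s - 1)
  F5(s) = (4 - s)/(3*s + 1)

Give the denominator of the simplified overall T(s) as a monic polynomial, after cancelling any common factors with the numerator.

First reduce the diagram to T(s).

Step 1: combine F3, F4, F5 in series, giving (4*s^2 - 19*s + 12)/(4*s^2 - 13*s + 3)
Step 2: reduce the feedback loop with forward F2 and return (F3*F4*F5), giving (4*s^2 - 13*s + 3)/(4*s^4 - 17*s^3 + 28*s^2 - 48*s + 18)
Step 3: reduce the parallel group F1, [F2/(1+F2*(F3*F4*F5))], giving (-12*s^5 + 47*s^4 - 67*s^3 + 124*s^2 - 32*s - 12)/(8*s^4 - 34*s^3 + 56*s^2 - 96*s + 36)
Step 3 gives the fully reduced T(s), with no common factor left to cancel. The denominator's leading coefficient is 8, so divide each of its coefficients by 8 to get the monic form.

Answer: s^4 - 17*s^3/4 + 7*s^2 - 12*s + 9/2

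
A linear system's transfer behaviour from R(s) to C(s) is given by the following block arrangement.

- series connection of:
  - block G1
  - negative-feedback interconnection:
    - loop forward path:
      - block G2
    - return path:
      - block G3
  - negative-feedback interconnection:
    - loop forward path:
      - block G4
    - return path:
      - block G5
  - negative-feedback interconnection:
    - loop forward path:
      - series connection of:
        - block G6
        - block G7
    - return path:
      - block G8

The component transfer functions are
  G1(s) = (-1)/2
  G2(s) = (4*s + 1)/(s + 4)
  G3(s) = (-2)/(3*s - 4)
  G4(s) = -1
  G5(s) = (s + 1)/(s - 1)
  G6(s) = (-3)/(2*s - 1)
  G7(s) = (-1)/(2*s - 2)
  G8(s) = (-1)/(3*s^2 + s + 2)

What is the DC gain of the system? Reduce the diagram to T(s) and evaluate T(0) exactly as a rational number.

(1) reduce the feedback loop with forward G2 and return G3 -> (12*s^2 - 13*s - 4)/(3*s^2 - 18)
(2) feedback reduction of G4, G5 -> s/2 - 1/2
(3) combine G6, G7 in series -> 3/(4*s^2 - 6*s + 2)
(4) reduce the feedback loop with forward (G6*G7) and return G8 -> (9*s^2 + 3*s + 6)/(12*s^4 - 14*s^3 + 8*s^2 - 10*s + 1)
(5) cascade G1, [G2/(1+G2*G3)], [G4/(1+G4*G5)], [(G6*G7)/(1+(G6*G7)*G8)] -> (-36*s^5 + 63*s^4 - 26*s^3 + 29*s^2 - 22*s - 8)/(48*s^6 - 56*s^5 - 256*s^4 + 296*s^3 - 188*s^2 + 240*s - 24)
Evaluating the step-5 result (the overall T(s)) at s = 0 gives T(0) = -8/(-24) = 1/3.

Final answer: 1/3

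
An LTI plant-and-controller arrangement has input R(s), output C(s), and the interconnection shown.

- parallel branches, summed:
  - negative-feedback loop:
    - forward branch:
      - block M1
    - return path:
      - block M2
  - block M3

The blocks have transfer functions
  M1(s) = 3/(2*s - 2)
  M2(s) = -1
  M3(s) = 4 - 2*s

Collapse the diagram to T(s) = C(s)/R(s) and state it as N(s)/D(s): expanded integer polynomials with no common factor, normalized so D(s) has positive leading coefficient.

(1) collapse the loop (M1 forward, M2 return): 3/(2*s - 5)
(2) reduce the parallel group [M1/(1+M1*M2)], M3 - this is the overall T(s), already in the required normalized form

Answer: (-4*s^2 + 18*s - 17)/(2*s - 5)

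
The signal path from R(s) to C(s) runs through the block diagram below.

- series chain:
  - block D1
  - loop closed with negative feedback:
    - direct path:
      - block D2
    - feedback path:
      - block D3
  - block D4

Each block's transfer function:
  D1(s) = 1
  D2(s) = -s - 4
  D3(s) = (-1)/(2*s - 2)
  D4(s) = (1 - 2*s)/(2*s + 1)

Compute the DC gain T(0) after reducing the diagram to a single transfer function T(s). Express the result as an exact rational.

Step 1. apply the feedback formula to D2, D3: (-2*s^2 - 6*s + 8)/(3*s + 2)
Step 2. reduce the series chain D1, [D2/(1+D2*D3)], D4: (4*s^3 + 10*s^2 - 22*s + 8)/(6*s^2 + 7*s + 2)
That last expression is T(s); at s = 0 only the constant terms survive, so T(0) = 8/2 = 4.

Final answer: 4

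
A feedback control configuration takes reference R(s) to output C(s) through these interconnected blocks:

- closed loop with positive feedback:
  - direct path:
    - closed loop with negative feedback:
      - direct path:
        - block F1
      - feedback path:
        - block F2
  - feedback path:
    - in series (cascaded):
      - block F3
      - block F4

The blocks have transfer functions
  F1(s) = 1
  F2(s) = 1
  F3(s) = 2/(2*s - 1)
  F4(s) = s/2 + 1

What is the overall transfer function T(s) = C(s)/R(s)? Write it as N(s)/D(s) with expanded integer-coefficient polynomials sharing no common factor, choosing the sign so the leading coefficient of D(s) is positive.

1. feedback reduction of F1, F2 -> 1/2
2. series reduction of F3, F4 -> (s + 2)/(2*s - 1)
3. apply the feedback formula to [F1/(1+F1*F2)], (F3*F4): this yields T(s), and no further normalization is needed

Final answer: (2*s - 1)/(3*s - 4)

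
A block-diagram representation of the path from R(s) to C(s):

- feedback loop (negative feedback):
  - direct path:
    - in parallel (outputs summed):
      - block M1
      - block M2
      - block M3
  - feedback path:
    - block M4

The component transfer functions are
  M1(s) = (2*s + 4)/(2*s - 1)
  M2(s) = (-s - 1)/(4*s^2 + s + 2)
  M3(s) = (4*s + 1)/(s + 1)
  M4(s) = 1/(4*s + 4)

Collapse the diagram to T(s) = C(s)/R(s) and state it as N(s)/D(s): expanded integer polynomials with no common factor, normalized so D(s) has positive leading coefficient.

(1) add M1, M2, M3 (parallel) = (40*s^4 + 24*s^3 + 33*s^2 + 11*s + 7)/(8*s^4 + 6*s^3 + s^2 + s - 2)
(2) reduce the feedback loop with forward (M1+M2+M3) and return M4; the result is T(s) itself (integer coefficients, no common factor, positive leading denominator coefficient)

Therefore the answer is (160*s^5 + 256*s^4 + 228*s^3 + 176*s^2 + 72*s + 28)/(32*s^5 + 96*s^4 + 52*s^3 + 41*s^2 + 7*s - 1).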